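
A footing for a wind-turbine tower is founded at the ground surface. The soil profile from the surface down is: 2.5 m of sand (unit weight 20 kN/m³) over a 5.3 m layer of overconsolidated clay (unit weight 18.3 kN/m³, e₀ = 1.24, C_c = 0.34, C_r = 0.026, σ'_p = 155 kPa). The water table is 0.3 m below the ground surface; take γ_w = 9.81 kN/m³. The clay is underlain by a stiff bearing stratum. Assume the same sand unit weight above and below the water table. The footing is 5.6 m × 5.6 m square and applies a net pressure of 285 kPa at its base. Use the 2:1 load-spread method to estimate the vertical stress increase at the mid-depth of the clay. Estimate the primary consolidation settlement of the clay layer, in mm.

Mid-depth of clay below the ground surface: z = 2.5 + 5.3/2 = 5.15 m.
Total vertical stress at mid-clay: σ_v = 20×2.5 + 18.3×2.65 = 98.495 kPa.
Pore pressure: u = 9.81×(5.15 − 0.3) = 47.578 kPa.
Initial effective stress: σ'_0 = σ_v − u = 98.495 − 47.578 = 50.917 kPa.
Stress increase at mid-clay by the 2:1 spreading method:
Δσ = qBL/((B+z)(L+z)) = 285×5.6×5.6/((5.6+5.15)(5.6+5.15)) = 77.34 kPa
Final effective stress: σ'_f = 50.917 + 77.34 = 128.26 kPa.
σ'_f = 128.26 ≤ σ'_p = 155 kPa, so the clay remains overconsolidated and only the recompression index applies:
S_c = C_r·H/(1+e₀)·log₁₀(σ'_f/σ'_0) = 0.026×5.3/2.24×log₁₀(128.26/50.917)
    = 0.061519 × 0.40123 = 0.02468 m

S_c ≈ 24.7 mm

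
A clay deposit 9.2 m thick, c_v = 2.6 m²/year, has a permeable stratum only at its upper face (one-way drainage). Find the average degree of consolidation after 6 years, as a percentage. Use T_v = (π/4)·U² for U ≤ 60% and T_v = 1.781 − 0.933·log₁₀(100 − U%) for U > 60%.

Drainage path length: H_d = H = 9.2 m (single drainage).
T_v = c_v·t/H_d² = 2.6×6/9.2² = 0.18431.
T_v = 0.18431 corresponds to the U ≤ 60% branch:
U = √(4T_v/π) = 0.4844

U ≈ 48.4 %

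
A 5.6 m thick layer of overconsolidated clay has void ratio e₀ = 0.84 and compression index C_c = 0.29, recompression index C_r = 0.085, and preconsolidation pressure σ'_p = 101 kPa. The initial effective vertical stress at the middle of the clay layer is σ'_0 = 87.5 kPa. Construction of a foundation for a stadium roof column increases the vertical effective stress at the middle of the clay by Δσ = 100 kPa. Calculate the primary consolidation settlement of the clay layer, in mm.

Final effective stress: σ'_f = 87.5 + 100 = 187.5 kPa.
σ'_f = 187.5 > σ'_p = 101 kPa, so the stress path crosses the preconsolidation pressure — recompression up to σ'_p, then virgin compression beyond:
S_c = H/(1+e₀)·[C_r·log₁₀(σ'_p/σ'_0) + C_c·log₁₀(σ'_f/σ'_p)]
    = 5.6/1.84 × [0.085×log₁₀(101/87.5) + 0.29×log₁₀(187.5/101)]
    = 3.0435 × [0.0052966 + 0.077917] = 0.2533 m

S_c ≈ 253 mm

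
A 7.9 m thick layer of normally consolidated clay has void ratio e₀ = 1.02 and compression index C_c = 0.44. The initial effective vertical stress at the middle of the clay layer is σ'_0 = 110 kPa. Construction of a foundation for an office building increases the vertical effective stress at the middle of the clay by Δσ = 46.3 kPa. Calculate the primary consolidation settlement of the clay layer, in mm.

Final effective stress: σ'_f = σ'_0 + Δσ = 110 + 46.3 = 156.3 kPa.
Normally consolidated clay, so the full stress increment lies on the virgin compression line:
S_c = C_c·H/(1+e₀)·log₁₀(σ'_f/σ'_0) = 0.44×7.9/(1+1.02)×log₁₀(156.3/110)
    = 1.7208 × 0.15257 = 0.2625 m

S_c ≈ 263 mm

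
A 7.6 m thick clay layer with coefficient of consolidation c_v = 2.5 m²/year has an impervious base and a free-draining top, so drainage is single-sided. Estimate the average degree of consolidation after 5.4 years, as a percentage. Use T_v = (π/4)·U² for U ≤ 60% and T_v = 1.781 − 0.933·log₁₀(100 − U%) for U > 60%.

U ≈ 54.6 %

Drainage path length: H_d = H = 7.6 m (single drainage).
T_v = c_v·t/H_d² = 2.5×5.4/7.6² = 0.23373.
T_v = 0.23373 corresponds to the U ≤ 60% branch:
U = √(4T_v/π) = 0.5455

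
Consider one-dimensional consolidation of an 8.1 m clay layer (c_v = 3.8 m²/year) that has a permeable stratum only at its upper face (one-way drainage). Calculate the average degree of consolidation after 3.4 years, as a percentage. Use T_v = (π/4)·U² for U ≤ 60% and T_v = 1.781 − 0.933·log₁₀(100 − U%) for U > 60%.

U ≈ 50.1 %

Drainage path length: H_d = H = 8.1 m (single drainage).
T_v = c_v·t/H_d² = 3.8×3.4/8.1² = 0.19692.
T_v = 0.19692 corresponds to the U ≤ 60% branch:
U = √(4T_v/π) = 0.5007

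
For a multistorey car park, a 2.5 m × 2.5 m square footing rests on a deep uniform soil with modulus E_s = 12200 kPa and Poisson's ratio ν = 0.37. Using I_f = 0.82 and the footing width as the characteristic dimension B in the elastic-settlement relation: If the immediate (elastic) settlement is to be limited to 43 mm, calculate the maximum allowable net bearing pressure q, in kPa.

S_e = q·B·(1−ν²)/E_s · I_f  ⇒  q = S_e·E_s / (B·(1−ν²)·I_f).
q = 0.043 × 12200 / (2.5 × 0.8631 × 0.82) = 296.5 kPa

q ≈ 296 kPa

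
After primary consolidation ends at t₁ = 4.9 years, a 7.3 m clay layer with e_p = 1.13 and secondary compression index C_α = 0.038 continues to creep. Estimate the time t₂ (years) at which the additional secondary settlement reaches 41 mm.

S_s = C_α·H/(1+e_p)·log₁₀(t₂/t₁) ⇒ log₁₀(t₂/t₁) = S_s·(1+e_p)/(C_α·H).
log₁₀(t₂/t₁) = 0.041 × (1+1.13) / (0.038×7.3) = 0.3148
t₂ = t₁ × 10^0.3148 = 4.9 × 2.065 = 10.12 years

t₂ ≈ 10.1 years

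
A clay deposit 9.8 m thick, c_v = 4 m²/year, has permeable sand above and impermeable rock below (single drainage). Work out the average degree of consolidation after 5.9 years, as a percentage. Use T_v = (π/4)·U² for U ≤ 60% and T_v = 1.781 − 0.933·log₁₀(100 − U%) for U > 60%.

Drainage path length: H_d = H = 9.8 m (single drainage).
T_v = c_v·t/H_d² = 4×5.9/9.8² = 0.24573.
T_v = 0.24573 corresponds to the U ≤ 60% branch:
U = √(4T_v/π) = 0.5594

U ≈ 55.9 %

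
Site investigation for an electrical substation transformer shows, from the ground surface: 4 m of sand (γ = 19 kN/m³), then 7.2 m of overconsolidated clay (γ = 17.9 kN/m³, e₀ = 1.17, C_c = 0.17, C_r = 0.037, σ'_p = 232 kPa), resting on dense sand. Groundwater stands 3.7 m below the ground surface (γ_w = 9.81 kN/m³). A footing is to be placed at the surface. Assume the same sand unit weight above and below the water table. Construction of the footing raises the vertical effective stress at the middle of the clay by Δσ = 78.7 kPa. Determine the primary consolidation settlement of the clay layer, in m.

Mid-depth of clay below the ground surface: z = 4 + 7.2/2 = 7.6 m.
Total vertical stress at mid-clay: σ_v = 19×4 + 17.9×3.6 = 140.44 kPa.
Pore pressure: u = 9.81×(7.6 − 3.7) = 38.259 kPa.
Initial effective stress: σ'_0 = σ_v − u = 140.44 − 38.259 = 102.18 kPa.
Final effective stress: σ'_f = 102.18 + 78.7 = 180.88 kPa.
σ'_f = 180.88 ≤ σ'_p = 232 kPa, so the clay remains overconsolidated and only the recompression index applies:
S_c = C_r·H/(1+e₀)·log₁₀(σ'_f/σ'_0) = 0.037×7.2/2.17×log₁₀(180.88/102.18)
    = 0.12277 × 0.24802 = 0.03045 m

S_c ≈ 0.0304 m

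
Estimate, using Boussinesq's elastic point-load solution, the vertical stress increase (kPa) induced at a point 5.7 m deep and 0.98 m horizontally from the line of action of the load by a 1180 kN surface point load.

Boussinesq vertical stress below a point load on an elastic half-space:
Δσ_z = 3P/(2πz²) · [1 + (r/z)²]^(−5/2)
r/z = 0.98/5.7 = 0.17193; [1+(r/z)²]^(−5/2) = 0.92976.
Δσ_z = 3×1180/(2π×5.7²) × 0.92976 = 17.341 × 0.92976 = 16.12 kPa

Δσ_z ≈ 16.1 kPa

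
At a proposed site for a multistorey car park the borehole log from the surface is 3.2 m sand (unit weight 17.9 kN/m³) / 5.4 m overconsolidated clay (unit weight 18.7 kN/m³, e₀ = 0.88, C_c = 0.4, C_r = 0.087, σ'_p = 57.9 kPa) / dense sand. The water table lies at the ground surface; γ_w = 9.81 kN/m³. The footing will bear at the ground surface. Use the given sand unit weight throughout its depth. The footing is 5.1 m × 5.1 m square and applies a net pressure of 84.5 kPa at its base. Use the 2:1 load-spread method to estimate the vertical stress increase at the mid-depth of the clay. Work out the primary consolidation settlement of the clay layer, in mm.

Mid-depth of clay below the ground surface: z = 3.2 + 5.4/2 = 5.9 m.
Total vertical stress at mid-clay: σ_v = 17.9×3.2 + 18.7×2.7 = 107.77 kPa.
Pore pressure: u = 9.81×(5.9 − 0) = 57.879 kPa.
Initial effective stress: σ'_0 = σ_v − u = 107.77 − 57.879 = 49.891 kPa.
Stress increase at mid-clay by the 2:1 spreading method:
Δσ = qBL/((B+z)(L+z)) = 84.5×5.1×5.1/((5.1+5.9)(5.1+5.9)) = 18.164 kPa
Final effective stress: σ'_f = 49.891 + 18.164 = 68.055 kPa.
σ'_f = 68.055 > σ'_p = 57.9 kPa, so the stress path crosses the preconsolidation pressure — recompression up to σ'_p, then virgin compression beyond:
S_c = H/(1+e₀)·[C_r·log₁₀(σ'_p/σ'_0) + C_c·log₁₀(σ'_f/σ'_p)]
    = 5.4/1.88 × [0.087×log₁₀(57.9/49.891) + 0.4×log₁₀(68.055/57.9)]
    = 2.8723 × [0.0056251 + 0.028073] = 0.09679 m

S_c ≈ 96.8 mm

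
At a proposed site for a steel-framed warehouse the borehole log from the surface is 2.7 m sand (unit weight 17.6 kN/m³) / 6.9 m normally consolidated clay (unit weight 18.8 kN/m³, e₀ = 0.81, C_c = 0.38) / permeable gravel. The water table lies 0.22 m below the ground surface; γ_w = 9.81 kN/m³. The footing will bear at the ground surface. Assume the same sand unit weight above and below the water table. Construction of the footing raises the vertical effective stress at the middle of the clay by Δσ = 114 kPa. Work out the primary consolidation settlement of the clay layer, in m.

Mid-depth of clay below the ground surface: z = 2.7 + 6.9/2 = 6.15 m.
Total vertical stress at mid-clay: σ_v = 17.6×2.7 + 18.8×3.45 = 112.38 kPa.
Pore pressure: u = 9.81×(6.15 − 0.22) = 58.173 kPa.
Initial effective stress: σ'_0 = σ_v − u = 112.38 − 58.173 = 54.207 kPa.
Final effective stress: σ'_f = σ'_0 + Δσ = 54.207 + 114 = 168.21 kPa.
Normally consolidated clay, so the full stress increment lies on the virgin compression line:
S_c = C_c·H/(1+e₀)·log₁₀(σ'_f/σ'_0) = 0.38×6.9/(1+0.81)×log₁₀(168.21/54.207)
    = 1.4486 × 0.4918 = 0.7124 m

S_c ≈ 0.712 m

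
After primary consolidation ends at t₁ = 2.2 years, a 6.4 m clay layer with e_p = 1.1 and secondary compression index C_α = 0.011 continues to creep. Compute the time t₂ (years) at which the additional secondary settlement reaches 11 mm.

S_s = C_α·H/(1+e_p)·log₁₀(t₂/t₁) ⇒ log₁₀(t₂/t₁) = S_s·(1+e_p)/(C_α·H).
log₁₀(t₂/t₁) = 0.011 × (1+1.1) / (0.011×6.4) = 0.3281
t₂ = t₁ × 10^0.3281 = 2.2 × 2.129 = 4.683 years

t₂ ≈ 4.68 years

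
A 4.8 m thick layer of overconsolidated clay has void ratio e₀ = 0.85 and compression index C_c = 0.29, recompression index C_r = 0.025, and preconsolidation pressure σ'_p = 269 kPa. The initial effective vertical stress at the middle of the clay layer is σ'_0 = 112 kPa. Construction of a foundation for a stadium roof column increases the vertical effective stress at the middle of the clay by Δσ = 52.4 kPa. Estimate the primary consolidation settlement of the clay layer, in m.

S_c ≈ 0.0108 m

Final effective stress: σ'_f = 112 + 52.4 = 164.4 kPa.
σ'_f = 164.4 ≤ σ'_p = 269 kPa, so the clay remains overconsolidated and only the recompression index applies:
S_c = C_r·H/(1+e₀)·log₁₀(σ'_f/σ'_0) = 0.025×4.8/1.85×log₁₀(164.4/112)
    = 0.064865 × 0.16668 = 0.01081 m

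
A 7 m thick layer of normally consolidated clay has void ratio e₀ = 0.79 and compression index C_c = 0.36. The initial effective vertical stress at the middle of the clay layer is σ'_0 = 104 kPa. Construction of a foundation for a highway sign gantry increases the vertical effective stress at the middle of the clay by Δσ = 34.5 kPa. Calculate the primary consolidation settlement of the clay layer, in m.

Final effective stress: σ'_f = σ'_0 + Δσ = 104 + 34.5 = 138.5 kPa.
Normally consolidated clay, so the full stress increment lies on the virgin compression line:
S_c = C_c·H/(1+e₀)·log₁₀(σ'_f/σ'_0) = 0.36×7/(1+0.79)×log₁₀(138.5/104)
    = 1.4078 × 0.12442 = 0.1752 m

S_c ≈ 0.175 m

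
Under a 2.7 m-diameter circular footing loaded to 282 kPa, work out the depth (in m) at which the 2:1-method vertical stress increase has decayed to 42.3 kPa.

z ≈ 4.27 m

2:1 spreading — at depth z the loaded area has grown by z in each plan dimension:
qD²/(D+z)² = Δσ_z ⇒ z = D(√(q/Δσ_z) − 1) = 2.7×(√(282/42.3) − 1) = 4.271 m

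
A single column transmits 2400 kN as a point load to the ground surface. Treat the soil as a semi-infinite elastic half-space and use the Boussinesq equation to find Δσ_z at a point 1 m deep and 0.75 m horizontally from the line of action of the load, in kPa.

Δσ_z ≈ 375 kPa

Boussinesq vertical stress below a point load on an elastic half-space:
Δσ_z = 3P/(2πz²) · [1 + (r/z)²]^(−5/2)
r/z = 0.75/1 = 0.75; [1+(r/z)²]^(−5/2) = 0.32768.
Δσ_z = 3×2400/(2π×1²) × 0.32768 = 1145.9 × 0.32768 = 375.5 kPa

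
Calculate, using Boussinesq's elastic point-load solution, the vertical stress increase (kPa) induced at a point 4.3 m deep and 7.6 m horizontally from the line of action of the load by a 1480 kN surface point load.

Δσ_z ≈ 1.11 kPa

Boussinesq vertical stress below a point load on an elastic half-space:
Δσ_z = 3P/(2πz²) · [1 + (r/z)²]^(−5/2)
r/z = 7.6/4.3 = 1.7674; [1+(r/z)²]^(−5/2) = 0.028956.
Δσ_z = 3×1480/(2π×4.3²) × 0.028956 = 38.218 × 0.028956 = 1.107 kPa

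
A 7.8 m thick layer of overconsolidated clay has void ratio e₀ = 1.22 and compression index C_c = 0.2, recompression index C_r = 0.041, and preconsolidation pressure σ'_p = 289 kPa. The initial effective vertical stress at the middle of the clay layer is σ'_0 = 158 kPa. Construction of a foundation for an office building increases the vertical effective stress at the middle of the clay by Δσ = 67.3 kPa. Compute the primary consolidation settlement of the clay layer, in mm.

Final effective stress: σ'_f = 158 + 67.3 = 225.3 kPa.
σ'_f = 225.3 ≤ σ'_p = 289 kPa, so the clay remains overconsolidated and only the recompression index applies:
S_c = C_r·H/(1+e₀)·log₁₀(σ'_f/σ'_0) = 0.041×7.8/2.22×log₁₀(225.3/158)
    = 0.14405 × 0.1541 = 0.0222 m

S_c ≈ 22.2 mm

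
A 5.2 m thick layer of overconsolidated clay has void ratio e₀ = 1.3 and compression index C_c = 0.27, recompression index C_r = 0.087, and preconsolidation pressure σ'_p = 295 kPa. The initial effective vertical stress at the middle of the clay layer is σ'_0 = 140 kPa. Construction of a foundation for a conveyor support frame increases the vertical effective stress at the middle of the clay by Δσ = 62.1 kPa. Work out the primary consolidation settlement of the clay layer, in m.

S_c ≈ 0.0314 m

Final effective stress: σ'_f = 140 + 62.1 = 202.1 kPa.
σ'_f = 202.1 ≤ σ'_p = 295 kPa, so the clay remains overconsolidated and only the recompression index applies:
S_c = C_r·H/(1+e₀)·log₁₀(σ'_f/σ'_0) = 0.087×5.2/2.3×log₁₀(202.1/140)
    = 0.1967 × 0.15944 = 0.03136 m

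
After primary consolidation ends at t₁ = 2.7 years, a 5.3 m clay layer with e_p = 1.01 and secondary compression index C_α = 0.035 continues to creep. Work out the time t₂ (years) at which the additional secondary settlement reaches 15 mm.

t₂ ≈ 3.93 years

S_s = C_α·H/(1+e_p)·log₁₀(t₂/t₁) ⇒ log₁₀(t₂/t₁) = S_s·(1+e_p)/(C_α·H).
log₁₀(t₂/t₁) = 0.015 × (1+1.01) / (0.035×5.3) = 0.1625
t₂ = t₁ × 10^0.1625 = 2.7 × 1.454 = 3.926 years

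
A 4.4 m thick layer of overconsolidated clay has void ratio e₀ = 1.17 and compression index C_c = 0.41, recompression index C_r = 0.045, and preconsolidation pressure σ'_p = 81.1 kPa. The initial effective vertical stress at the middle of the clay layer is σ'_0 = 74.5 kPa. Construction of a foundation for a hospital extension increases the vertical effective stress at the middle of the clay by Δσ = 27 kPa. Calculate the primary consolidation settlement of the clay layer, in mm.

Final effective stress: σ'_f = 74.5 + 27 = 101.5 kPa.
σ'_f = 101.5 > σ'_p = 81.1 kPa, so the stress path crosses the preconsolidation pressure — recompression up to σ'_p, then virgin compression beyond:
S_c = H/(1+e₀)·[C_r·log₁₀(σ'_p/σ'_0) + C_c·log₁₀(σ'_f/σ'_p)]
    = 4.4/2.17 × [0.045×log₁₀(81.1/74.5) + 0.41×log₁₀(101.5/81.1)]
    = 2.0276 × [0.0016589 + 0.039953] = 0.08437 m

S_c ≈ 84.4 mm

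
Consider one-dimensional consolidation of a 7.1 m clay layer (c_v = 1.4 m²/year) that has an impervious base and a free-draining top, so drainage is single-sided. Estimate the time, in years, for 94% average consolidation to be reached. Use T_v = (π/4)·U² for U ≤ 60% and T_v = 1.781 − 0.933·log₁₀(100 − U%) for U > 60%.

Drainage path length: H_d = H = 7.1 m (single drainage).
U > 60%: T_v = 1.781 − 0.933·log₁₀(100 − 94) = 1.055.
t = T_v·H_d²/c_v = 1.055×7.1²/1.4 = 37.99 years.

t ≈ 38 years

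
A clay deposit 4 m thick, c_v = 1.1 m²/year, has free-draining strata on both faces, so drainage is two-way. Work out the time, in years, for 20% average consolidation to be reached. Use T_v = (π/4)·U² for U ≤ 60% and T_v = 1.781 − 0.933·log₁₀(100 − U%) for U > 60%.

t ≈ 0.114 years

Drainage path length: H_d = H/2 = 2 m (double drainage).
U ≤ 60%: T_v = (π/4)·U² = (π/4)×0.2² = 0.031416.
t = T_v·H_d²/c_v = 0.031416×2²/1.1 = 0.1142 years.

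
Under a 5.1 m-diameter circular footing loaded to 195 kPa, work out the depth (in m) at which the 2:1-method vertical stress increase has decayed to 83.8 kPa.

z ≈ 2.68 m

2:1 spreading — at depth z the loaded area has grown by z in each plan dimension:
qD²/(D+z)² = Δσ_z ⇒ z = D(√(q/Δσ_z) − 1) = 5.1×(√(195/83.8) − 1) = 2.68 m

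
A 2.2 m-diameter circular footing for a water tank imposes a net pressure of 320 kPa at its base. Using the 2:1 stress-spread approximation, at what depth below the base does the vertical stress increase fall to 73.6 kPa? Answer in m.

z ≈ 2.39 m

2:1 spreading — at depth z the loaded area has grown by z in each plan dimension:
qD²/(D+z)² = Δσ_z ⇒ z = D(√(q/Δσ_z) − 1) = 2.2×(√(320/73.6) − 1) = 2.387 m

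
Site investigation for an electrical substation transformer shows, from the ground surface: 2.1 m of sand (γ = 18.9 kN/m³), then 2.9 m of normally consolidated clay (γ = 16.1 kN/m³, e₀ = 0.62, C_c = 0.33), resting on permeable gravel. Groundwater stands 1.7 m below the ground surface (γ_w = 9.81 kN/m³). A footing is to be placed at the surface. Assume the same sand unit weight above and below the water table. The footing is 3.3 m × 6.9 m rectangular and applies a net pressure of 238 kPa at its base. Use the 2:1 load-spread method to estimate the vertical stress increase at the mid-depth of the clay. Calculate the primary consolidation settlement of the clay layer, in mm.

S_c ≈ 254 mm

Mid-depth of clay below the ground surface: z = 2.1 + 2.9/2 = 3.55 m.
Total vertical stress at mid-clay: σ_v = 18.9×2.1 + 16.1×1.45 = 63.035 kPa.
Pore pressure: u = 9.81×(3.55 − 1.7) = 18.149 kPa.
Initial effective stress: σ'_0 = σ_v − u = 63.035 − 18.149 = 44.886 kPa.
Stress increase at mid-clay by the 2:1 spreading method:
Δσ = qBL/((B+z)(L+z)) = 238×3.3×6.9/((3.3+3.55)(6.9+3.55)) = 75.706 kPa
Final effective stress: σ'_f = σ'_0 + Δσ = 44.886 + 75.706 = 120.59 kPa.
Normally consolidated clay, so the full stress increment lies on the virgin compression line:
S_c = C_c·H/(1+e₀)·log₁₀(σ'_f/σ'_0) = 0.33×2.9/(1+0.62)×log₁₀(120.59/44.886)
    = 0.59074 × 0.4292 = 0.2535 m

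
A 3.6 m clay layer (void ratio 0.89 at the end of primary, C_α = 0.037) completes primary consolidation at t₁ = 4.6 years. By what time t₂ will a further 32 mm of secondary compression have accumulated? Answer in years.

t₂ ≈ 13.1 years

S_s = C_α·H/(1+e_p)·log₁₀(t₂/t₁) ⇒ log₁₀(t₂/t₁) = S_s·(1+e_p)/(C_α·H).
log₁₀(t₂/t₁) = 0.032 × (1+0.89) / (0.037×3.6) = 0.4541
t₂ = t₁ × 10^0.4541 = 4.6 × 2.845 = 13.09 years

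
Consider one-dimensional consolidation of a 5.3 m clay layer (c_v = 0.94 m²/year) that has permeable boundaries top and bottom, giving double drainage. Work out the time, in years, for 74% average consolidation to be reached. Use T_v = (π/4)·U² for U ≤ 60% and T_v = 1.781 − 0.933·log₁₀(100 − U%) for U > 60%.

t ≈ 3.44 years

Drainage path length: H_d = H/2 = 2.65 m (double drainage).
U > 60%: T_v = 1.781 − 0.933·log₁₀(100 − 74) = 0.46083.
t = T_v·H_d²/c_v = 0.46083×2.65²/0.94 = 3.443 years.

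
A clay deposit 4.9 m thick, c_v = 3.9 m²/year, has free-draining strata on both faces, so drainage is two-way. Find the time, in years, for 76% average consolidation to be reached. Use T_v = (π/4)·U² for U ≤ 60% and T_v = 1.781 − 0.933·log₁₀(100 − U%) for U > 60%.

t ≈ 0.759 years

Drainage path length: H_d = H/2 = 2.45 m (double drainage).
U > 60%: T_v = 1.781 − 0.933·log₁₀(100 − 76) = 0.49326.
t = T_v·H_d²/c_v = 0.49326×2.45²/3.9 = 0.7592 years.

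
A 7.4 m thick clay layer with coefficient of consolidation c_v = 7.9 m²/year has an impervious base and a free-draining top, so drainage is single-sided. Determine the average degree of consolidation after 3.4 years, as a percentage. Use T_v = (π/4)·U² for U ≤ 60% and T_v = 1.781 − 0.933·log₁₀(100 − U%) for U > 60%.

U ≈ 75.8 %

Drainage path length: H_d = H = 7.4 m (single drainage).
T_v = c_v·t/H_d² = 7.9×3.4/7.4² = 0.4905.
T_v = 0.4905 corresponds to the U > 60% branch:
U = 1 − 10^((1.781 − T_v)/0.933)/100 = 0.7584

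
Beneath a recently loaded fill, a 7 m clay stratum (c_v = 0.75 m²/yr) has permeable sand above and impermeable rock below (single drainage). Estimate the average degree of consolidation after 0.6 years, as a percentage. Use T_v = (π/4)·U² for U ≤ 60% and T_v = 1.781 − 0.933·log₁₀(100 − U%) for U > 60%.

Drainage path length: H_d = H = 7 m (single drainage).
T_v = c_v·t/H_d² = 0.75×0.6/7² = 0.0091837.
T_v = 0.0091837 corresponds to the U ≤ 60% branch:
U = √(4T_v/π) = 0.1081

U ≈ 10.8 %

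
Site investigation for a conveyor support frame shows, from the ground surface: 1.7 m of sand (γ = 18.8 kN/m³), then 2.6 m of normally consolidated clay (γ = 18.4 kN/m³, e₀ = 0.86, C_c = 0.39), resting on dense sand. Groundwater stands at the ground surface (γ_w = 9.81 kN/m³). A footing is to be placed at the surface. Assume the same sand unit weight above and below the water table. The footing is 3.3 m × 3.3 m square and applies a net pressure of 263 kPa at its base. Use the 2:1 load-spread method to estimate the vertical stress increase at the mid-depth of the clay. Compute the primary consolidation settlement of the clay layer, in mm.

S_c ≈ 312 mm

Mid-depth of clay below the ground surface: z = 1.7 + 2.6/2 = 3 m.
Total vertical stress at mid-clay: σ_v = 18.8×1.7 + 18.4×1.3 = 55.88 kPa.
Pore pressure: u = 9.81×(3 − 0) = 29.43 kPa.
Initial effective stress: σ'_0 = σ_v − u = 55.88 − 29.43 = 26.45 kPa.
Stress increase at mid-clay by the 2:1 spreading method:
Δσ = qBL/((B+z)(L+z)) = 263×3.3×3.3/((3.3+3)(3.3+3)) = 72.161 kPa
Final effective stress: σ'_f = σ'_0 + Δσ = 26.45 + 72.161 = 98.611 kPa.
Normally consolidated clay, so the full stress increment lies on the virgin compression line:
S_c = C_c·H/(1+e₀)·log₁₀(σ'_f/σ'_0) = 0.39×2.6/(1+0.86)×log₁₀(98.611/26.45)
    = 0.54516 × 0.5715 = 0.3116 m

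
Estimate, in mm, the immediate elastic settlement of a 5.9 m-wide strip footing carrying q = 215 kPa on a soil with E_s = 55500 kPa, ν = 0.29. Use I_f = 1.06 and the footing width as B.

Immediate (elastic) settlement: S_e = q·B·(1−ν²)/E_s · I_f.
S_e = 215 × 5.9 × (1 − 0.29²) / 55500 × 1.06
    = 215 × 5.9 × 0.9159 / 55500 × 1.06
    = 0.02219 m = 22.19 mm

S_e ≈ 22.2 mm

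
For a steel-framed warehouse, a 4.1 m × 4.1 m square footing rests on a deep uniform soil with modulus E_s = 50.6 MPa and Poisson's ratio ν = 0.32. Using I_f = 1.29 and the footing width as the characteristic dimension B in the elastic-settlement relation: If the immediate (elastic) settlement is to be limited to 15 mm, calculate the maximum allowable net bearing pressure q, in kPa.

q ≈ 160 kPa

E_s = 50.6 MPa = 50600 kPa.
S_e = q·B·(1−ν²)/E_s · I_f  ⇒  q = S_e·E_s / (B·(1−ν²)·I_f).
q = 0.015 × 50600 / (4.1 × 0.8976 × 1.29) = 159.9 kPa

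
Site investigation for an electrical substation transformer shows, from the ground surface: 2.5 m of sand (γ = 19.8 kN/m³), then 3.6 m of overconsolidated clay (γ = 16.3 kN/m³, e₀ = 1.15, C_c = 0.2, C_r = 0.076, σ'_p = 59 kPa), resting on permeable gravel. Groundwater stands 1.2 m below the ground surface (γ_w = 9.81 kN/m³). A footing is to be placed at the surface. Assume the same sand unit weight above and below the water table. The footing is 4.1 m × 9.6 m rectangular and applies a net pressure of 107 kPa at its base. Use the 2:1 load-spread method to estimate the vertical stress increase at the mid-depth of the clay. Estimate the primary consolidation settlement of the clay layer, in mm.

Mid-depth of clay below the ground surface: z = 2.5 + 3.6/2 = 4.3 m.
Total vertical stress at mid-clay: σ_v = 19.8×2.5 + 16.3×1.8 = 78.84 kPa.
Pore pressure: u = 9.81×(4.3 − 1.2) = 30.411 kPa.
Initial effective stress: σ'_0 = σ_v − u = 78.84 − 30.411 = 48.429 kPa.
Stress increase at mid-clay by the 2:1 spreading method:
Δσ = qBL/((B+z)(L+z)) = 107×4.1×9.6/((4.1+4.3)(9.6+4.3)) = 36.07 kPa
Final effective stress: σ'_f = 48.429 + 36.07 = 84.499 kPa.
σ'_f = 84.499 > σ'_p = 59 kPa, so the stress path crosses the preconsolidation pressure — recompression up to σ'_p, then virgin compression beyond:
S_c = H/(1+e₀)·[C_r·log₁₀(σ'_p/σ'_0) + C_c·log₁₀(σ'_f/σ'_p)]
    = 3.6/2.15 × [0.076×log₁₀(59/48.429) + 0.2×log₁₀(84.499/59)]
    = 1.6744 × [0.0065167 + 0.0312] = 0.06315 m

S_c ≈ 63.2 mm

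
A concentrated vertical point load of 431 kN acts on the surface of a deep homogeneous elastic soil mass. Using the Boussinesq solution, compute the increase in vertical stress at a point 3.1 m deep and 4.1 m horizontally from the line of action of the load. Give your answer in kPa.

Boussinesq vertical stress below a point load on an elastic half-space:
Δσ_z = 3P/(2πz²) · [1 + (r/z)²]^(−5/2)
r/z = 4.1/3.1 = 1.3226; [1+(r/z)²]^(−5/2) = 0.079795.
Δσ_z = 3×431/(2π×3.1²) × 0.079795 = 21.414 × 0.079795 = 1.709 kPa

Δσ_z ≈ 1.71 kPa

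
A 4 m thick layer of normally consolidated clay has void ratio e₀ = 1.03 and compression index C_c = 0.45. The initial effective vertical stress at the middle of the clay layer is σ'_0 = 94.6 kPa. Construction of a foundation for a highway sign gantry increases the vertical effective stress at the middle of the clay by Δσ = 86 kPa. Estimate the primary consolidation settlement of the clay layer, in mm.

S_c ≈ 249 mm

Final effective stress: σ'_f = σ'_0 + Δσ = 94.6 + 86 = 180.6 kPa.
Normally consolidated clay, so the full stress increment lies on the virgin compression line:
S_c = C_c·H/(1+e₀)·log₁₀(σ'_f/σ'_0) = 0.45×4/(1+1.03)×log₁₀(180.6/94.6)
    = 0.8867 × 0.28083 = 0.249 m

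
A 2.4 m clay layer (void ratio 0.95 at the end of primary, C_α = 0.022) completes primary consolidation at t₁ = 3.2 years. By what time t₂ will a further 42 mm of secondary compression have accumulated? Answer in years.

S_s = C_α·H/(1+e_p)·log₁₀(t₂/t₁) ⇒ log₁₀(t₂/t₁) = S_s·(1+e_p)/(C_α·H).
log₁₀(t₂/t₁) = 0.042 × (1+0.95) / (0.022×2.4) = 1.551
t₂ = t₁ × 10^1.551 = 3.2 × 35.57 = 113.8 years

t₂ ≈ 114 years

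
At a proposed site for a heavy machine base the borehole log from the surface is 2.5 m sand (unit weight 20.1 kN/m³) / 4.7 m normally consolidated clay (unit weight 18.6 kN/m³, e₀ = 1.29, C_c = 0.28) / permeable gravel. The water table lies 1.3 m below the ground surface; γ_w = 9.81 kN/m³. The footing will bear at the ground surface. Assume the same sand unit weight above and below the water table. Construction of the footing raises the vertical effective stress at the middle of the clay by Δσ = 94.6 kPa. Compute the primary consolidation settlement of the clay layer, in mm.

Mid-depth of clay below the ground surface: z = 2.5 + 4.7/2 = 4.85 m.
Total vertical stress at mid-clay: σ_v = 20.1×2.5 + 18.6×2.35 = 93.96 kPa.
Pore pressure: u = 9.81×(4.85 − 1.3) = 34.825 kPa.
Initial effective stress: σ'_0 = σ_v − u = 93.96 − 34.825 = 59.135 kPa.
Final effective stress: σ'_f = σ'_0 + Δσ = 59.135 + 94.6 = 153.73 kPa.
Normally consolidated clay, so the full stress increment lies on the virgin compression line:
S_c = C_c·H/(1+e₀)·log₁₀(σ'_f/σ'_0) = 0.28×4.7/(1+1.29)×log₁₀(153.73/59.135)
    = 0.57467 × 0.41491 = 0.2384 m

S_c ≈ 238 mm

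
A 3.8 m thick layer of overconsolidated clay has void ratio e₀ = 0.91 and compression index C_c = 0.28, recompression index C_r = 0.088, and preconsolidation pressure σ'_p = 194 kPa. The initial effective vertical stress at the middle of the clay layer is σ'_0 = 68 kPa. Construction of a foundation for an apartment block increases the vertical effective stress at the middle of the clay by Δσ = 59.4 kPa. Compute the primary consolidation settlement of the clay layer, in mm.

Final effective stress: σ'_f = 68 + 59.4 = 127.4 kPa.
σ'_f = 127.4 ≤ σ'_p = 194 kPa, so the clay remains overconsolidated and only the recompression index applies:
S_c = C_r·H/(1+e₀)·log₁₀(σ'_f/σ'_0) = 0.088×3.8/1.91×log₁₀(127.4/68)
    = 0.17508 × 0.27266 = 0.04774 m

S_c ≈ 47.7 mm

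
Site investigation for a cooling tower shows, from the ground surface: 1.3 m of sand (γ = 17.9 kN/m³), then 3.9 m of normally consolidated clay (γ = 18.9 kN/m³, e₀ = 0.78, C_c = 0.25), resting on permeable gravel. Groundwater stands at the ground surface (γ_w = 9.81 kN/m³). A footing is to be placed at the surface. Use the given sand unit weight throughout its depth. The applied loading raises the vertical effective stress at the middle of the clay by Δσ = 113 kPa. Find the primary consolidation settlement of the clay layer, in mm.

S_c ≈ 383 mm

Mid-depth of clay below the ground surface: z = 1.3 + 3.9/2 = 3.25 m.
Total vertical stress at mid-clay: σ_v = 17.9×1.3 + 18.9×1.95 = 60.125 kPa.
Pore pressure: u = 9.81×(3.25 − 0) = 31.883 kPa.
Initial effective stress: σ'_0 = σ_v − u = 60.125 − 31.883 = 28.242 kPa.
Final effective stress: σ'_f = σ'_0 + Δσ = 28.242 + 113 = 141.24 kPa.
Normally consolidated clay, so the full stress increment lies on the virgin compression line:
S_c = C_c·H/(1+e₀)·log₁₀(σ'_f/σ'_0) = 0.25×3.9/(1+0.78)×log₁₀(141.24/28.242)
    = 0.54775 × 0.69906 = 0.3829 m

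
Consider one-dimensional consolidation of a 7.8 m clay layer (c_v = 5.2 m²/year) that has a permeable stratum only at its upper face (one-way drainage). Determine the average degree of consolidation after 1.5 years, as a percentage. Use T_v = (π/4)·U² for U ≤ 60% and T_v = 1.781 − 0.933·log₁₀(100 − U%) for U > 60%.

Drainage path length: H_d = H = 7.8 m (single drainage).
T_v = c_v·t/H_d² = 5.2×1.5/7.8² = 0.12821.
T_v = 0.12821 corresponds to the U ≤ 60% branch:
U = √(4T_v/π) = 0.404

U ≈ 40.4 %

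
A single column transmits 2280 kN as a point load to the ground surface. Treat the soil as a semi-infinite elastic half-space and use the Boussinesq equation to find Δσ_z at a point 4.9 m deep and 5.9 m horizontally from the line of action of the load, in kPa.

Boussinesq vertical stress below a point load on an elastic half-space:
Δσ_z = 3P/(2πz²) · [1 + (r/z)²]^(−5/2)
r/z = 5.9/4.9 = 1.2041; [1+(r/z)²]^(−5/2) = 0.10646.
Δσ_z = 3×2280/(2π×4.9²) × 0.10646 = 45.34 × 0.10646 = 4.827 kPa

Δσ_z ≈ 4.83 kPa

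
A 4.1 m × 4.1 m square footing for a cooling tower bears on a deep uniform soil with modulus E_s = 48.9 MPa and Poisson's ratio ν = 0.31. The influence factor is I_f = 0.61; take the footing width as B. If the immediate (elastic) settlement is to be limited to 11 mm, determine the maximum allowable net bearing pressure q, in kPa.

E_s = 48.9 MPa = 48900 kPa.
S_e = q·B·(1−ν²)/E_s · I_f  ⇒  q = S_e·E_s / (B·(1−ν²)·I_f).
q = 0.011 × 48900 / (4.1 × 0.9039 × 0.61) = 237.9 kPa

q ≈ 238 kPa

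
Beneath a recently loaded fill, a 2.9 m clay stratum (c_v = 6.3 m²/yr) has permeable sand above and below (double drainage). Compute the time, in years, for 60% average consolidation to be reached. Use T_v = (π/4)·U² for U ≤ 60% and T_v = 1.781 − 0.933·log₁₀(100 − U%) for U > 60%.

t ≈ 0.0944 years

Drainage path length: H_d = H/2 = 1.45 m (double drainage).
U ≤ 60%: T_v = (π/4)·U² = (π/4)×0.6² = 0.28274.
t = T_v·H_d²/c_v = 0.28274×1.45²/6.3 = 0.09436 years.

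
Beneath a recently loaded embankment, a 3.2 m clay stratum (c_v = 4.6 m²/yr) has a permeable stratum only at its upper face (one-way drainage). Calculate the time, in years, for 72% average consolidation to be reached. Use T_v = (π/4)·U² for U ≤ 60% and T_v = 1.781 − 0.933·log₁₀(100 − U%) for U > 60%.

t ≈ 0.959 years

Drainage path length: H_d = H = 3.2 m (single drainage).
U > 60%: T_v = 1.781 − 0.933·log₁₀(100 − 72) = 0.4308.
t = T_v·H_d²/c_v = 0.4308×3.2²/4.6 = 0.959 years.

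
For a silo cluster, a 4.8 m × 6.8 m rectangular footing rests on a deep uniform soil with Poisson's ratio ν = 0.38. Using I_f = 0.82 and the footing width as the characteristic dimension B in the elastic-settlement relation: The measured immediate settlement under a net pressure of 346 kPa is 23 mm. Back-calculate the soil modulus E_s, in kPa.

E_s ≈ 50700 kPa

S_e = q·B·(1−ν²)/E_s · I_f  ⇒  E_s = q·B·(1−ν²)·I_f / S_e.
E_s = 346 × 4.8 × 0.8556 × 0.82 / 0.023 = 50660 kPa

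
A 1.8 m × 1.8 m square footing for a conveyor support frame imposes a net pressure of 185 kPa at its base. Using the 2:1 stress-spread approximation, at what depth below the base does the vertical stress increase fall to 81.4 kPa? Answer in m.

2:1 spreading — at depth z the loaded area has grown by z in each plan dimension:
qB²/(B+z)² = Δσ_z ⇒ z = B(√(q/Δσ_z) − 1) = 1.8×(√(185/81.4) − 1) = 0.9136 m

z ≈ 0.914 m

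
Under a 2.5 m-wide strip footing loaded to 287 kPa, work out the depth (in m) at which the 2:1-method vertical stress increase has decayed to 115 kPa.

2:1 spreading — at depth z the loaded area has grown by z in each plan dimension:
qB/(B+z) = Δσ_z ⇒ z = qB/Δσ_z − B = 287×2.5/115 − 2.5 = 3.739 m

z ≈ 3.74 m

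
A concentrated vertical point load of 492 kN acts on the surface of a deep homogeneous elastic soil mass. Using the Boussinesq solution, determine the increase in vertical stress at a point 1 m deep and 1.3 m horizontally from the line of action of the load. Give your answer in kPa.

Δσ_z ≈ 19.8 kPa

Boussinesq vertical stress below a point load on an elastic half-space:
Δσ_z = 3P/(2πz²) · [1 + (r/z)²]^(−5/2)
r/z = 1.3/1 = 1.3; [1+(r/z)²]^(−5/2) = 0.08426.
Δσ_z = 3×492/(2π×1²) × 0.08426 = 234.91 × 0.08426 = 19.79 kPa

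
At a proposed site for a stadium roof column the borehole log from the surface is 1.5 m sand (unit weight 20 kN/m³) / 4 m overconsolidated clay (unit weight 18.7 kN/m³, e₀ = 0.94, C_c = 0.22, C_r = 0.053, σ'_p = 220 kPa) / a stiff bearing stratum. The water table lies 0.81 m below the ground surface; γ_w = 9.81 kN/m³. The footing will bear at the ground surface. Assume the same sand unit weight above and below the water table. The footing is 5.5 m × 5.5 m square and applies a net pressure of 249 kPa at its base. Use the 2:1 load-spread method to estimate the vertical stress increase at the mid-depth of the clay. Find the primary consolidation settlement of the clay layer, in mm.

Mid-depth of clay below the ground surface: z = 1.5 + 4/2 = 3.5 m.
Total vertical stress at mid-clay: σ_v = 20×1.5 + 18.7×2 = 67.4 kPa.
Pore pressure: u = 9.81×(3.5 − 0.81) = 26.389 kPa.
Initial effective stress: σ'_0 = σ_v − u = 67.4 − 26.389 = 41.011 kPa.
Stress increase at mid-clay by the 2:1 spreading method:
Δσ = qBL/((B+z)(L+z)) = 249×5.5×5.5/((5.5+3.5)(5.5+3.5)) = 92.991 kPa
Final effective stress: σ'_f = 41.011 + 92.991 = 134 kPa.
σ'_f = 134 ≤ σ'_p = 220 kPa, so the clay remains overconsolidated and only the recompression index applies:
S_c = C_r·H/(1+e₀)·log₁₀(σ'_f/σ'_0) = 0.053×4/1.94×log₁₀(134/41.011)
    = 0.10928 × 0.5142 = 0.05619 m

S_c ≈ 56.2 mm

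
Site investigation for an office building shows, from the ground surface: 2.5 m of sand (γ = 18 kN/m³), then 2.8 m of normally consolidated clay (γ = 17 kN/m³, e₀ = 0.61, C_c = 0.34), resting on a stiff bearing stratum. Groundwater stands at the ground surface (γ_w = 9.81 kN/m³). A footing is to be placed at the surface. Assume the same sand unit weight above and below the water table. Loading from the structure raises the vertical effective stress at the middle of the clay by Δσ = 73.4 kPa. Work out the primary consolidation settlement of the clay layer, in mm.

Mid-depth of clay below the ground surface: z = 2.5 + 2.8/2 = 3.9 m.
Total vertical stress at mid-clay: σ_v = 18×2.5 + 17×1.4 = 68.8 kPa.
Pore pressure: u = 9.81×(3.9 − 0) = 38.259 kPa.
Initial effective stress: σ'_0 = σ_v − u = 68.8 − 38.259 = 30.541 kPa.
Final effective stress: σ'_f = σ'_0 + Δσ = 30.541 + 73.4 = 103.94 kPa.
Normally consolidated clay, so the full stress increment lies on the virgin compression line:
S_c = C_c·H/(1+e₀)·log₁₀(σ'_f/σ'_0) = 0.34×2.8/(1+0.61)×log₁₀(103.94/30.541)
    = 0.5913 × 0.5319 = 0.3145 m

S_c ≈ 315 mm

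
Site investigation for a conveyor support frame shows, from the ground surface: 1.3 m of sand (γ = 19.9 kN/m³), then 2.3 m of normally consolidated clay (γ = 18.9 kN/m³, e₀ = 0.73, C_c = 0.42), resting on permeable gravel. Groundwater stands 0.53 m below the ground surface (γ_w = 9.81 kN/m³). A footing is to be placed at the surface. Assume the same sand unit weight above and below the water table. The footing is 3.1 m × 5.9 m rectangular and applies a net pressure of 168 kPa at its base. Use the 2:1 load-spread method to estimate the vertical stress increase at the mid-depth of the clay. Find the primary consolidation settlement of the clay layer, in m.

S_c ≈ 0.29 m

Mid-depth of clay below the ground surface: z = 1.3 + 2.3/2 = 2.45 m.
Total vertical stress at mid-clay: σ_v = 19.9×1.3 + 18.9×1.15 = 47.605 kPa.
Pore pressure: u = 9.81×(2.45 − 0.53) = 18.835 kPa.
Initial effective stress: σ'_0 = σ_v − u = 47.605 − 18.835 = 28.77 kPa.
Stress increase at mid-clay by the 2:1 spreading method:
Δσ = qBL/((B+z)(L+z)) = 168×3.1×5.9/((3.1+2.45)(5.9+2.45)) = 66.305 kPa
Final effective stress: σ'_f = σ'_0 + Δσ = 28.77 + 66.305 = 95.075 kPa.
Normally consolidated clay, so the full stress increment lies on the virgin compression line:
S_c = C_c·H/(1+e₀)·log₁₀(σ'_f/σ'_0) = 0.42×2.3/(1+0.73)×log₁₀(95.075/28.77)
    = 0.55838 × 0.51913 = 0.2899 m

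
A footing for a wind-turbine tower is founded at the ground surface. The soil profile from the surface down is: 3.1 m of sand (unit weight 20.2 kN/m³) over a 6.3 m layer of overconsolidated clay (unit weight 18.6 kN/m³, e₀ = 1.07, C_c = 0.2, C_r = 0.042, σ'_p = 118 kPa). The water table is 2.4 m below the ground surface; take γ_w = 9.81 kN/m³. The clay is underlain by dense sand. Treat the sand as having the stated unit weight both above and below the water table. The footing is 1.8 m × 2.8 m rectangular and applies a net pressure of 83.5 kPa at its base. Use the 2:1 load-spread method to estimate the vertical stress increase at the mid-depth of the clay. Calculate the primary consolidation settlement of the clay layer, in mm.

Mid-depth of clay below the ground surface: z = 3.1 + 6.3/2 = 6.25 m.
Total vertical stress at mid-clay: σ_v = 20.2×3.1 + 18.6×3.15 = 121.21 kPa.
Pore pressure: u = 9.81×(6.25 − 2.4) = 37.769 kPa.
Initial effective stress: σ'_0 = σ_v − u = 121.21 − 37.769 = 83.441 kPa.
Stress increase at mid-clay by the 2:1 spreading method:
Δσ = qBL/((B+z)(L+z)) = 83.5×1.8×2.8/((1.8+6.25)(2.8+6.25)) = 5.7766 kPa
Final effective stress: σ'_f = 83.441 + 5.7766 = 89.218 kPa.
σ'_f = 89.218 ≤ σ'_p = 118 kPa, so the clay remains overconsolidated and only the recompression index applies:
S_c = C_r·H/(1+e₀)·log₁₀(σ'_f/σ'_0) = 0.042×6.3/2.07×log₁₀(89.218/83.441)
    = 0.12783 × 0.029073 = 0.003716 m

S_c ≈ 3.72 mm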